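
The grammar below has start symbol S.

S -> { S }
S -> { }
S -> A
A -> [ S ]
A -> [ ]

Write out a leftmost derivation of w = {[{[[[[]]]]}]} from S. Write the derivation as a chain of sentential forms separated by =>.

S => {S}   [S -> { S }]
{S} => {A}   [S -> A]
{A} => {[S]}   [A -> [ S ]]
{[S]} => {[{S}]}   [S -> { S }]
{[{S}]} => {[{A}]}   [S -> A]
{[{A}]} => {[{[S]}]}   [A -> [ S ]]
{[{[S]}]} => {[{[A]}]}   [S -> A]
{[{[A]}]} => {[{[[S]]}]}   [A -> [ S ]]
{[{[[S]]}]} => {[{[[A]]}]}   [S -> A]
{[{[[A]]}]} => {[{[[[S]]]}]}   [A -> [ S ]]
{[{[[[S]]]}]} => {[{[[[A]]]}]}   [S -> A]
{[{[[[A]]]}]} => {[{[[[[]]]]}]}   [A -> [ ]]

S => {S} => {A} => {[S]} => {[{S}]} => {[{A}]} => {[{[S]}]} => {[{[A]}]} => {[{[[S]]}]} => {[{[[A]]}]} => {[{[[[S]]]}]} => {[{[[[A]]]}]} => {[{[[[[]]]]}]}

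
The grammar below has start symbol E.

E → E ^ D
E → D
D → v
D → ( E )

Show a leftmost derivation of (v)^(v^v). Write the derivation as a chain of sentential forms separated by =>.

E => E^D => D^D => (E)^D => (D)^D => (v)^D => (v)^(E) => (v)^(E^D) => (v)^(D^D) => (v)^(v^D) => (v)^(v^v)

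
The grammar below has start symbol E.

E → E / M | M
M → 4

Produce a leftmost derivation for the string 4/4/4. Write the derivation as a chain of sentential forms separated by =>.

E=>E/M=>E/M/M=>M/M/M=>4/M/M=>4/4/M=>4/4/4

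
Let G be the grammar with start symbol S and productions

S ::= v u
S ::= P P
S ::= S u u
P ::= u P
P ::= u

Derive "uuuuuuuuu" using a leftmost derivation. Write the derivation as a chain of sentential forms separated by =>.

S => PP   [S ::= P P]
PP => uPP   [P ::= u P]
uPP => uuP   [P ::= u]
uuP => uuuP   [P ::= u P]
uuuP => uuuuP   [P ::= u P]
uuuuP => uuuuuP   [P ::= u P]
uuuuuP => uuuuuuP   [P ::= u P]
uuuuuuP => uuuuuuuP   [P ::= u P]
uuuuuuuP => uuuuuuuuP   [P ::= u P]
uuuuuuuuP => uuuuuuuuu   [P ::= u]

S => PP => uPP => uuP => uuuP => uuuuP => uuuuuP => uuuuuuP => uuuuuuuP => uuuuuuuuP => uuuuuuuuu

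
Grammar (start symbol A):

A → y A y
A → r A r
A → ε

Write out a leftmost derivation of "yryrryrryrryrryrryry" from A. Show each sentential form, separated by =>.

A => yAy   [A → y A y]
yAy => yrAry   [A → r A r]
yrAry => yryAyry   [A → y A y]
yryAyry => yryrAryry   [A → r A r]
yryrAryry => yryrrArryry   [A → r A r]
yryrrArryry => yryrryAyrryry   [A → y A y]
yryrryAyrryry => yryrryrAryrryry   [A → r A r]
yryrryrAryrryry => yryrryrrArryrryry   [A → r A r]
yryrryrrArryrryry => yryrryrryAyrryrryry   [A → y A y]
yryrryrryAyrryrryry => yryrryrryrAryrryrryry   [A → r A r]
yryrryrryrAryrryrryry => yryrryrryrryrryrryry   [A → ε]

A=>yAy=>yrAry=>yryAyry=>yryrAryry=>yryrrArryry=>yryrryAyrryry=>yryrryrAryrryry=>yryrryrrArryrryry=>yryrryrryAyrryrryry=>yryrryrryrAryrryrryry=>yryrryrryrryrryrryry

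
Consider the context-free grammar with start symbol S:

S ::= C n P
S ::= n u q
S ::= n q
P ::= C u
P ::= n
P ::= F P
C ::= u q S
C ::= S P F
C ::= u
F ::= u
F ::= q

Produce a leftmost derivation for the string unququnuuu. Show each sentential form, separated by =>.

S => CnP   [S ::= C n P]
CnP => unP   [C ::= u]
unP => unFP   [P ::= F P]
unFP => unqP   [F ::= q]
unqP => unqCu   [P ::= C u]
unqCu => unquqSu   [C ::= u q S]
unquqSu => unquqCnPu   [S ::= C n P]
unquqCnPu => unququnPu   [C ::= u]
unququnPu => unququnCuu   [P ::= C u]
unququnCuu => unququnuuu   [C ::= u]

S => CnP => unP => unFP => unqP => unqCu => unquqSu => unquqCnPu => unququnPu => unququnCuu => unququnuuu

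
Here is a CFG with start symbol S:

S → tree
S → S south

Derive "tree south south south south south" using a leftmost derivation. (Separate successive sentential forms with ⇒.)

S ⇒ S south   [S → S south]
S south ⇒ S south south   [S → S south]
S south south ⇒ S south south south   [S → S south]
S south south south ⇒ S south south south south   [S → S south]
S south south south south ⇒ S south south south south south   [S → S south]
S south south south south south ⇒ tree south south south south south   [S → tree]

S ⇒ S south ⇒ S south south ⇒ S south south south ⇒ S south south south south ⇒ S south south south south south ⇒ tree south south south south south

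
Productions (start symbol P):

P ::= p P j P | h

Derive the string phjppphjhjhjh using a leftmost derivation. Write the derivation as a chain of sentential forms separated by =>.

P => pPjP   [P ::= p P j P]
pPjP => phjP   [P ::= h]
phjP => phjpPjP   [P ::= p P j P]
phjpPjP => phjppPjPjP   [P ::= p P j P]
phjppPjPjP => phjpppPjPjPjP   [P ::= p P j P]
phjpppPjPjPjP => phjppphjPjPjP   [P ::= h]
phjppphjPjPjP => phjppphjhjPjP   [P ::= h]
phjppphjhjPjP => phjppphjhjhjP   [P ::= h]
phjppphjhjhjP => phjppphjhjhjh   [P ::= h]

P => pPjP => phjP => phjpPjP => phjppPjPjP => phjpppPjPjPjP => phjppphjPjPjP => phjppphjhjPjP => phjppphjhjhjP => phjppphjhjhjh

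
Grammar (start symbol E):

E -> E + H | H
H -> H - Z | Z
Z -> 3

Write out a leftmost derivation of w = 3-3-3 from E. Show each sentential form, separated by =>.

E => H   [E -> H]
H => H-Z   [H -> H - Z]
H-Z => H-Z-Z   [H -> H - Z]
H-Z-Z => Z-Z-Z   [H -> Z]
Z-Z-Z => 3-Z-Z   [Z -> 3]
3-Z-Z => 3-3-Z   [Z -> 3]
3-3-Z => 3-3-3   [Z -> 3]

E => H => H-Z => H-Z-Z => Z-Z-Z => 3-Z-Z => 3-3-Z => 3-3-3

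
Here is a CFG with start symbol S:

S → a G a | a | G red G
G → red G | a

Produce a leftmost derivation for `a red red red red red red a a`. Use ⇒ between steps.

S ⇒ a G a ⇒ a red G a ⇒ a red red G a ⇒ a red red red G a ⇒ a red red red red G a ⇒ a red red red red red G a ⇒ a red red red red red red G a ⇒ a red red red red red red a a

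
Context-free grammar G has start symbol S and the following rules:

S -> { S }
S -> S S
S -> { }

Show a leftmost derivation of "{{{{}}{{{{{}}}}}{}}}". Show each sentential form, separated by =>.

S => {S}   [S -> { S }]
{S} => {{S}}   [S -> { S }]
{{S}} => {{SS}}   [S -> S S]
{{SS}} => {{SSS}}   [S -> S S]
{{SSS}} => {{{S}SS}}   [S -> { S }]
{{{S}SS}} => {{{{}}SS}}   [S -> { }]
{{{{}}SS}} => {{{{}}{S}S}}   [S -> { S }]
{{{{}}{S}S}} => {{{{}}{{S}}S}}   [S -> { S }]
{{{{}}{{S}}S}} => {{{{}}{{{S}}}S}}   [S -> { S }]
{{{{}}{{{S}}}S}} => {{{{}}{{{{S}}}}S}}   [S -> { S }]
{{{{}}{{{{S}}}}S}} => {{{{}}{{{{{}}}}}S}}   [S -> { }]
{{{{}}{{{{{}}}}}S}} => {{{{}}{{{{{}}}}}{}}}   [S -> { }]

S=>{S}=>{{S}}=>{{SS}}=>{{SSS}}=>{{{S}SS}}=>{{{{}}SS}}=>{{{{}}{S}S}}=>{{{{}}{{S}}S}}=>{{{{}}{{{S}}}S}}=>{{{{}}{{{{S}}}}S}}=>{{{{}}{{{{{}}}}}S}}=>{{{{}}{{{{{}}}}}{}}}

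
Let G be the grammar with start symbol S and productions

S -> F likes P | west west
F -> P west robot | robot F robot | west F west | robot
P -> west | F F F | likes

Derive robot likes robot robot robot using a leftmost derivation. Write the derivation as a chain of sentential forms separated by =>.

S => F likes P => robot likes P => robot likes F F F => robot likes robot F F => robot likes robot robot F => robot likes robot robot robot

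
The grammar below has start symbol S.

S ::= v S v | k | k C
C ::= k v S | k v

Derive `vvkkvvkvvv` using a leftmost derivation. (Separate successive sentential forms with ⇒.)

S ⇒ vSv ⇒ vvSvv ⇒ vvkCvv ⇒ vvkkvSvv ⇒ vvkkvvSvvv ⇒ vvkkvvkvvv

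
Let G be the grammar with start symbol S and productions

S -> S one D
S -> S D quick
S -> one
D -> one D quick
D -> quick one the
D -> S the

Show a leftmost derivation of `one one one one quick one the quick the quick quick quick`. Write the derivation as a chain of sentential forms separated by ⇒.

S ⇒ S D quick   [S -> S D quick]
S D quick ⇒ one D quick   [S -> one]
one D quick ⇒ one one D quick quick   [D -> one D quick]
one one D quick quick ⇒ one one one D quick quick quick   [D -> one D quick]
one one one D quick quick quick ⇒ one one one S the quick quick quick   [D -> S the]
one one one S the quick quick quick ⇒ one one one S D quick the quick quick quick   [S -> S D quick]
one one one S D quick the quick quick quick ⇒ one one one one D quick the quick quick quick   [S -> one]
one one one one D quick the quick quick quick ⇒ one one one one quick one the quick the quick quick quick   [D -> quick one the]

S ⇒ S D quick ⇒ one D quick ⇒ one one D quick quick ⇒ one one one D quick quick quick ⇒ one one one S the quick quick quick ⇒ one one one S D quick the quick quick quick ⇒ one one one one D quick the quick quick quick ⇒ one one one one quick one the quick the quick quick quick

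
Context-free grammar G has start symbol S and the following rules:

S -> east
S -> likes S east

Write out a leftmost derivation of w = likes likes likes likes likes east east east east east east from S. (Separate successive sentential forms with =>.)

S => likes S east   [S -> likes S east]
likes S east => likes likes S east east   [S -> likes S east]
likes likes S east east => likes likes likes S east east east   [S -> likes S east]
likes likes likes S east east east => likes likes likes likes S east east east east   [S -> likes S east]
likes likes likes likes S east east east east => likes likes likes likes likes S east east east east east   [S -> likes S east]
likes likes likes likes likes S east east east east east => likes likes likes likes likes east east east east east east   [S -> east]

S => likes S east => likes likes S east east => likes likes likes S east east east => likes likes likes likes S east east east east => likes likes likes likes likes S east east east east east => likes likes likes likes likes east east east east east east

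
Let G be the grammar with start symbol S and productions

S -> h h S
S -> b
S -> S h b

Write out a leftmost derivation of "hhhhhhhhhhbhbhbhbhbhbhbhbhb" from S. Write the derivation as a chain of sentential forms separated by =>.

S => hhS => hhShb => hhhhShb => hhhhShbhb => hhhhShbhbhb => hhhhhhShbhbhb => hhhhhhShbhbhbhb => hhhhhhShbhbhbhbhb => hhhhhhShbhbhbhbhbhb => hhhhhhhhShbhbhbhbhbhb => hhhhhhhhShbhbhbhbhbhbhb => hhhhhhhhhhShbhbhbhbhbhbhb => hhhhhhhhhhShbhbhbhbhbhbhbhb => hhhhhhhhhhbhbhbhbhbhbhbhbhb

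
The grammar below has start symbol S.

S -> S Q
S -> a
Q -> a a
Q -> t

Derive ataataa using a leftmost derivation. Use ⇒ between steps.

S ⇒ SQ ⇒ SQQ ⇒ SQQQ ⇒ SQQQQ ⇒ aQQQQ ⇒ atQQQ ⇒ ataaQQ ⇒ ataatQ ⇒ ataataa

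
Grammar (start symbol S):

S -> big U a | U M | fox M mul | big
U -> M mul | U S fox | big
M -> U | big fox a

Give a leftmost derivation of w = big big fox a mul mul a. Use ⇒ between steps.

S ⇒ big U a ⇒ big M mul a ⇒ big U mul a ⇒ big M mul mul a ⇒ big big fox a mul mul a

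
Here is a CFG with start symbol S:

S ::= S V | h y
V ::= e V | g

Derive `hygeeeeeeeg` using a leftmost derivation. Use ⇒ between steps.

S ⇒ SV ⇒ SVV ⇒ hyVV ⇒ hygV ⇒ hygeV ⇒ hygeeV ⇒ hygeeeV ⇒ hygeeeeV ⇒ hygeeeeeV ⇒ hygeeeeeeV ⇒ hygeeeeeeeV ⇒ hygeeeeeeeg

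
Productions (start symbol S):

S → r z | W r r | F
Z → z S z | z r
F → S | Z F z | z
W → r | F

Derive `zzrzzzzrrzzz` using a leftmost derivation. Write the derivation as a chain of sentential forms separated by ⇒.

S ⇒ F ⇒ ZFz ⇒ zSzFz ⇒ zWrrzFz ⇒ zFrrzFz ⇒ zZFzrrzFz ⇒ zzSzFzrrzFz ⇒ zzrzzFzrrzFz ⇒ zzrzzzzrrzFz ⇒ zzrzzzzrrzzz

S ⇒ F   [S → F]
F ⇒ ZFz   [F → Z F z]
ZFz ⇒ zSzFz   [Z → z S z]
zSzFz ⇒ zWrrzFz   [S → W r r]
zWrrzFz ⇒ zFrrzFz   [W → F]
zFrrzFz ⇒ zZFzrrzFz   [F → Z F z]
zZFzrrzFz ⇒ zzSzFzrrzFz   [Z → z S z]
zzSzFzrrzFz ⇒ zzrzzFzrrzFz   [S → r z]
zzrzzFzrrzFz ⇒ zzrzzzzrrzFz   [F → z]
zzrzzzzrrzFz ⇒ zzrzzzzrrzzz   [F → z]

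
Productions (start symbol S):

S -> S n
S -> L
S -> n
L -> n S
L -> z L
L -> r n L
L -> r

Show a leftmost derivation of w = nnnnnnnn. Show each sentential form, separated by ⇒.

S ⇒ Sn ⇒ Snn ⇒ Snnn ⇒ Snnnn ⇒ Lnnnn ⇒ nSnnnn ⇒ nSnnnnn ⇒ nSnnnnnn ⇒ nnnnnnnn

S ⇒ Sn   [S -> S n]
Sn ⇒ Snn   [S -> S n]
Snn ⇒ Snnn   [S -> S n]
Snnn ⇒ Snnnn   [S -> S n]
Snnnn ⇒ Lnnnn   [S -> L]
Lnnnn ⇒ nSnnnn   [L -> n S]
nSnnnn ⇒ nSnnnnn   [S -> S n]
nSnnnnn ⇒ nSnnnnnn   [S -> S n]
nSnnnnnn ⇒ nnnnnnnn   [S -> n]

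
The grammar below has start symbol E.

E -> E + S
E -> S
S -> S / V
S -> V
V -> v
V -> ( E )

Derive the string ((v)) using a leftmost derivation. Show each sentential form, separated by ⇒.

E ⇒ S   [E -> S]
S ⇒ V   [S -> V]
V ⇒ (E)   [V -> ( E )]
(E) ⇒ (S)   [E -> S]
(S) ⇒ (V)   [S -> V]
(V) ⇒ ((E))   [V -> ( E )]
((E)) ⇒ ((S))   [E -> S]
((S)) ⇒ ((V))   [S -> V]
((V)) ⇒ ((v))   [V -> v]

E ⇒ S ⇒ V ⇒ (E) ⇒ (S) ⇒ (V) ⇒ ((E)) ⇒ ((S)) ⇒ ((V)) ⇒ ((v))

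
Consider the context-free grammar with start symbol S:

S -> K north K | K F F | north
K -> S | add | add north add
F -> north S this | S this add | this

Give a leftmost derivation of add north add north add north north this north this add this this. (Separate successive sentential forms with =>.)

S => K F F   [S -> K F F]
K F F => add north add F F   [K -> add north add]
add north add F F => add north add north S this F   [F -> north S this]
add north add north S this F => add north add north K F F this F   [S -> K F F]
add north add north K F F this F => add north add north add F F this F   [K -> add]
add north add north add F F this F => add north add north add north S this F this F   [F -> north S this]
add north add north add north S this F this F => add north add north add north north this F this F   [S -> north]
add north add north add north north this F this F => add north add north add north north this S this add this F   [F -> S this add]
add north add north add north north this S this add this F => add north add north add north north this north this add this F   [S -> north]
add north add north add north north this north this add this F => add north add north add north north this north this add this this   [F -> this]

S => K F F => add north add F F => add north add north S this F => add north add north K F F this F => add north add north add F F this F => add north add north add north S this F this F => add north add north add north north this F this F => add north add north add north north this S this add this F => add north add north add north north this north this add this F => add north add north add north north this north this add this this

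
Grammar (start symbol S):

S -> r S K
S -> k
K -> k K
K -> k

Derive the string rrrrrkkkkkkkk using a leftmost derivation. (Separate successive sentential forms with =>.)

S => rSK => rrSKK => rrrSKKK => rrrrSKKKK => rrrrrSKKKKK => rrrrrkKKKKK => rrrrrkkKKKKK => rrrrrkkkKKKKK => rrrrrkkkkKKKK => rrrrrkkkkkKKK => rrrrrkkkkkkKK => rrrrrkkkkkkkK => rrrrrkkkkkkkk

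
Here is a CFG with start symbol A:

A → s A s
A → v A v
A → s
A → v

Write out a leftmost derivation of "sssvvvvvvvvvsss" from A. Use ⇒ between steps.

A ⇒ sAs   [A → s A s]
sAs ⇒ ssAss   [A → s A s]
ssAss ⇒ sssAsss   [A → s A s]
sssAsss ⇒ sssvAvsss   [A → v A v]
sssvAvsss ⇒ sssvvAvvsss   [A → v A v]
sssvvAvvsss ⇒ sssvvvAvvvsss   [A → v A v]
sssvvvAvvvsss ⇒ sssvvvvAvvvvsss   [A → v A v]
sssvvvvAvvvvsss ⇒ sssvvvvvvvvvsss   [A → v]

A⇒sAs⇒ssAss⇒sssAsss⇒sssvAvsss⇒sssvvAvvsss⇒sssvvvAvvvsss⇒sssvvvvAvvvvsss⇒sssvvvvvvvvvsss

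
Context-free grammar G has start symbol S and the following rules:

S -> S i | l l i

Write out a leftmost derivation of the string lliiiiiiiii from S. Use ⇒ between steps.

S ⇒ Si ⇒ Sii ⇒ Siii ⇒ Siiii ⇒ Siiiii ⇒ Siiiiii ⇒ Siiiiiii ⇒ Siiiiiiii ⇒ lliiiiiiiii

S ⇒ Si   [S -> S i]
Si ⇒ Sii   [S -> S i]
Sii ⇒ Siii   [S -> S i]
Siii ⇒ Siiii   [S -> S i]
Siiii ⇒ Siiiii   [S -> S i]
Siiiii ⇒ Siiiiii   [S -> S i]
Siiiiii ⇒ Siiiiiii   [S -> S i]
Siiiiiii ⇒ Siiiiiiii   [S -> S i]
Siiiiiiii ⇒ lliiiiiiiii   [S -> l l i]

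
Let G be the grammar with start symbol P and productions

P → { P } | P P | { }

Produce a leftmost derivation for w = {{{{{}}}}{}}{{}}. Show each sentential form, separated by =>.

P=>PP=>{P}P=>{PP}P=>{{P}P}P=>{{{P}}P}P=>{{{{P}}}P}P=>{{{{{}}}}P}P=>{{{{{}}}}{}}P=>{{{{{}}}}{}}{P}=>{{{{{}}}}{}}{{}}

P => PP   [P → P P]
PP => {P}P   [P → { P }]
{P}P => {PP}P   [P → P P]
{PP}P => {{P}P}P   [P → { P }]
{{P}P}P => {{{P}}P}P   [P → { P }]
{{{P}}P}P => {{{{P}}}P}P   [P → { P }]
{{{{P}}}P}P => {{{{{}}}}P}P   [P → { }]
{{{{{}}}}P}P => {{{{{}}}}{}}P   [P → { }]
{{{{{}}}}{}}P => {{{{{}}}}{}}{P}   [P → { P }]
{{{{{}}}}{}}{P} => {{{{{}}}}{}}{{}}   [P → { }]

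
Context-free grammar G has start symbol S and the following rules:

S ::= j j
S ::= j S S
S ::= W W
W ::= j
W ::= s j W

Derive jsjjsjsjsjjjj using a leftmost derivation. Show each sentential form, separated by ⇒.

S ⇒ jSS ⇒ jWWS ⇒ jsjWWS ⇒ jsjjWS ⇒ jsjjsjWS ⇒ jsjjsjsjWS ⇒ jsjjsjsjsjWS ⇒ jsjjsjsjsjjS ⇒ jsjjsjsjsjjjj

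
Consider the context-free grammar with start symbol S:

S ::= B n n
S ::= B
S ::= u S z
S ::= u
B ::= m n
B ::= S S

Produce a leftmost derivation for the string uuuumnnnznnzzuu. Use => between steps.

S => B => SS => BS => SSS => uSzSS => uuSzzSS => uuBnnzzSS => uuSSnnzzSS => uuuSnnzzSS => uuuuSznnzzSS => uuuuBnnznnzzSS => uuuumnnnznnzzSS => uuuumnnnznnzzuS => uuuumnnnznnzzuu

S => B   [S ::= B]
B => SS   [B ::= S S]
SS => BS   [S ::= B]
BS => SSS   [B ::= S S]
SSS => uSzSS   [S ::= u S z]
uSzSS => uuSzzSS   [S ::= u S z]
uuSzzSS => uuBnnzzSS   [S ::= B n n]
uuBnnzzSS => uuSSnnzzSS   [B ::= S S]
uuSSnnzzSS => uuuSnnzzSS   [S ::= u]
uuuSnnzzSS => uuuuSznnzzSS   [S ::= u S z]
uuuuSznnzzSS => uuuuBnnznnzzSS   [S ::= B n n]
uuuuBnnznnzzSS => uuuumnnnznnzzSS   [B ::= m n]
uuuumnnnznnzzSS => uuuumnnnznnzzuS   [S ::= u]
uuuumnnnznnzzuS => uuuumnnnznnzzuu   [S ::= u]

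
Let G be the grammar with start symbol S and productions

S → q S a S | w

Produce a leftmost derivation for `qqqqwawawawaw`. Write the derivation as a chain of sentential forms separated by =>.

S => qSaS   [S → q S a S]
qSaS => qqSaSaS   [S → q S a S]
qqSaSaS => qqqSaSaSaS   [S → q S a S]
qqqSaSaSaS => qqqqSaSaSaSaS   [S → q S a S]
qqqqSaSaSaSaS => qqqqwaSaSaSaS   [S → w]
qqqqwaSaSaSaS => qqqqwawaSaSaS   [S → w]
qqqqwawaSaSaS => qqqqwawawaSaS   [S → w]
qqqqwawawaSaS => qqqqwawawawaS   [S → w]
qqqqwawawawaS => qqqqwawawawaw   [S → w]

S => qSaS => qqSaSaS => qqqSaSaSaS => qqqqSaSaSaSaS => qqqqwaSaSaSaS => qqqqwawaSaSaS => qqqqwawawaSaS => qqqqwawawawaS => qqqqwawawawaw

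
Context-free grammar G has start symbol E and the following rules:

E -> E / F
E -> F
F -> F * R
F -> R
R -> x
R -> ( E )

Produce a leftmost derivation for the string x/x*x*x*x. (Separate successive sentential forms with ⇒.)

E ⇒ E/F   [E -> E / F]
E/F ⇒ F/F   [E -> F]
F/F ⇒ R/F   [F -> R]
R/F ⇒ x/F   [R -> x]
x/F ⇒ x/F*R   [F -> F * R]
x/F*R ⇒ x/F*R*R   [F -> F * R]
x/F*R*R ⇒ x/F*R*R*R   [F -> F * R]
x/F*R*R*R ⇒ x/R*R*R*R   [F -> R]
x/R*R*R*R ⇒ x/x*R*R*R   [R -> x]
x/x*R*R*R ⇒ x/x*x*R*R   [R -> x]
x/x*x*R*R ⇒ x/x*x*x*R   [R -> x]
x/x*x*x*R ⇒ x/x*x*x*x   [R -> x]

E ⇒ E/F ⇒ F/F ⇒ R/F ⇒ x/F ⇒ x/F*R ⇒ x/F*R*R ⇒ x/F*R*R*R ⇒ x/R*R*R*R ⇒ x/x*R*R*R ⇒ x/x*x*R*R ⇒ x/x*x*x*R ⇒ x/x*x*x*x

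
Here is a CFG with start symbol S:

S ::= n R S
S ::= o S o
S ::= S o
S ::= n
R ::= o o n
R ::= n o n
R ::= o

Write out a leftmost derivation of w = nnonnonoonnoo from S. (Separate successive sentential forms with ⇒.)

S ⇒ nRS ⇒ nnonS ⇒ nnonnRS ⇒ nnonnoS ⇒ nnonnoSo ⇒ nnonnoSoo ⇒ nnonnonRSoo ⇒ nnonnonoonSoo ⇒ nnonnonoonnoo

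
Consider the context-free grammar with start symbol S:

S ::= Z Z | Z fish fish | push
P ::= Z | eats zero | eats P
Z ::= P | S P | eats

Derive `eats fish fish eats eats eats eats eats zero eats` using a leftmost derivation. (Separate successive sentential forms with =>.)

S => Z Z => S P Z => Z fish fish P Z => eats fish fish P Z => eats fish fish eats P Z => eats fish fish eats eats P Z => eats fish fish eats eats eats P Z => eats fish fish eats eats eats eats P Z => eats fish fish eats eats eats eats eats zero Z => eats fish fish eats eats eats eats eats zero eats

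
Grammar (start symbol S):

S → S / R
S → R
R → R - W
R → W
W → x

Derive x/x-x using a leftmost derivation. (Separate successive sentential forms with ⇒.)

S ⇒ S/R   [S → S / R]
S/R ⇒ R/R   [S → R]
R/R ⇒ W/R   [R → W]
W/R ⇒ x/R   [W → x]
x/R ⇒ x/R-W   [R → R - W]
x/R-W ⇒ x/W-W   [R → W]
x/W-W ⇒ x/x-W   [W → x]
x/x-W ⇒ x/x-x   [W → x]

S⇒S/R⇒R/R⇒W/R⇒x/R⇒x/R-W⇒x/W-W⇒x/x-W⇒x/x-x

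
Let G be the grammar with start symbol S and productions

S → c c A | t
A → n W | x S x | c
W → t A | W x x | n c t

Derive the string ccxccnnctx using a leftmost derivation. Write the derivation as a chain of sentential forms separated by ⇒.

S ⇒ ccA ⇒ ccxSx ⇒ ccxccAx ⇒ ccxccnWx ⇒ ccxccnnctx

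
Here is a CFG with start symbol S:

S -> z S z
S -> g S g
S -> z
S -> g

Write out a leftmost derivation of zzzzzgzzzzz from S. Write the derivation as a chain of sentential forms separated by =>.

S=>zSz=>zzSzz=>zzzSzzz=>zzzzSzzzz=>zzzzzSzzzzz=>zzzzzgzzzzz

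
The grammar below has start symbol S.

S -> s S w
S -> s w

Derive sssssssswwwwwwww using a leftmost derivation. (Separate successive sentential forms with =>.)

S => sSw => ssSww => sssSwww => ssssSwwww => sssssSwwwww => ssssssSwwwwww => sssssssSwwwwwww => sssssssswwwwwwww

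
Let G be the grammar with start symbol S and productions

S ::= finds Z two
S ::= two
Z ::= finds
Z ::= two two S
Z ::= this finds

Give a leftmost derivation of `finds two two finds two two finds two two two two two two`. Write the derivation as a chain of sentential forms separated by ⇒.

S ⇒ finds Z two ⇒ finds two two S two ⇒ finds two two finds Z two two ⇒ finds two two finds two two S two two ⇒ finds two two finds two two finds Z two two two ⇒ finds two two finds two two finds two two S two two two ⇒ finds two two finds two two finds two two two two two two

S ⇒ finds Z two   [S ::= finds Z two]
finds Z two ⇒ finds two two S two   [Z ::= two two S]
finds two two S two ⇒ finds two two finds Z two two   [S ::= finds Z two]
finds two two finds Z two two ⇒ finds two two finds two two S two two   [Z ::= two two S]
finds two two finds two two S two two ⇒ finds two two finds two two finds Z two two two   [S ::= finds Z two]
finds two two finds two two finds Z two two two ⇒ finds two two finds two two finds two two S two two two   [Z ::= two two S]
finds two two finds two two finds two two S two two two ⇒ finds two two finds two two finds two two two two two two   [S ::= two]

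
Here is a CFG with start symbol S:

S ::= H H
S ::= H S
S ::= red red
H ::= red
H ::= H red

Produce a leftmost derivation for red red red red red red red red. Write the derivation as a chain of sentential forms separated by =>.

S => H S   [S ::= H S]
H S => red S   [H ::= red]
red S => red H H   [S ::= H H]
red H H => red H red H   [H ::= H red]
red H red H => red red red H   [H ::= red]
red red red H => red red red H red   [H ::= H red]
red red red H red => red red red H red red   [H ::= H red]
red red red H red red => red red red H red red red   [H ::= H red]
red red red H red red red => red red red H red red red red   [H ::= H red]
red red red H red red red red => red red red red red red red red   [H ::= red]

S => H S => red S => red H H => red H red H => red red red H => red red red H red => red red red H red red => red red red H red red red => red red red H red red red red => red red red red red red red red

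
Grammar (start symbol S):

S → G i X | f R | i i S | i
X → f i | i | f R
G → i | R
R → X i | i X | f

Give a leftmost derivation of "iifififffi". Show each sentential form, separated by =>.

S => iiS => iifR => iifiX => iififR => iififiX => iifififR => iifififXi => iifififfRi => iifififffi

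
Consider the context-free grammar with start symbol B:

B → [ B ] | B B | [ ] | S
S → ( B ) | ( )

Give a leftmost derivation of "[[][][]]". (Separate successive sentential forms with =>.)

B => [B] => [BB] => [BBB] => [[]BB] => [[][]B] => [[][][]]

B => [B]   [B → [ B ]]
[B] => [BB]   [B → B B]
[BB] => [BBB]   [B → B B]
[BBB] => [[]BB]   [B → [ ]]
[[]BB] => [[][]B]   [B → [ ]]
[[][]B] => [[][][]]   [B → [ ]]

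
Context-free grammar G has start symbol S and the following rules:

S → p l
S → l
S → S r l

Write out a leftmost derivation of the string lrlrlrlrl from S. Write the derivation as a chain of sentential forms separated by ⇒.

S ⇒ Srl ⇒ Srlrl ⇒ Srlrlrl ⇒ Srlrlrlrl ⇒ lrlrlrlrl

S ⇒ Srl   [S → S r l]
Srl ⇒ Srlrl   [S → S r l]
Srlrl ⇒ Srlrlrl   [S → S r l]
Srlrlrl ⇒ Srlrlrlrl   [S → S r l]
Srlrlrlrl ⇒ lrlrlrlrl   [S → l]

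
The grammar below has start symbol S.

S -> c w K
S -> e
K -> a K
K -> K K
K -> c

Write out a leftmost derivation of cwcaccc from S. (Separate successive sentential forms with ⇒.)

S ⇒ cwK ⇒ cwKK ⇒ cwKKK ⇒ cwKKKK ⇒ cwcKKK ⇒ cwcaKKK ⇒ cwcacKK ⇒ cwcaccK ⇒ cwcaccc

S ⇒ cwK   [S -> c w K]
cwK ⇒ cwKK   [K -> K K]
cwKK ⇒ cwKKK   [K -> K K]
cwKKK ⇒ cwKKKK   [K -> K K]
cwKKKK ⇒ cwcKKK   [K -> c]
cwcKKK ⇒ cwcaKKK   [K -> a K]
cwcaKKK ⇒ cwcacKK   [K -> c]
cwcacKK ⇒ cwcaccK   [K -> c]
cwcaccK ⇒ cwcaccc   [K -> c]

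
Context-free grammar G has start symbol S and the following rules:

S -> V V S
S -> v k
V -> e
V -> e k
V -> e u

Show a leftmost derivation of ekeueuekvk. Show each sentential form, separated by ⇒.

S ⇒ VVS ⇒ ekVS ⇒ ekeuS ⇒ ekeuVVS ⇒ ekeueuVS ⇒ ekeueuekS ⇒ ekeueuekvk

S ⇒ VVS   [S -> V V S]
VVS ⇒ ekVS   [V -> e k]
ekVS ⇒ ekeuS   [V -> e u]
ekeuS ⇒ ekeuVVS   [S -> V V S]
ekeuVVS ⇒ ekeueuVS   [V -> e u]
ekeueuVS ⇒ ekeueuekS   [V -> e k]
ekeueuekS ⇒ ekeueuekvk   [S -> v k]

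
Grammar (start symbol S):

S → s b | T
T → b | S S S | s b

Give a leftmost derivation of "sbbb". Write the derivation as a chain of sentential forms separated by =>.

S => T   [S → T]
T => SSS   [T → S S S]
SSS => sbSS   [S → s b]
sbSS => sbTS   [S → T]
sbTS => sbbS   [T → b]
sbbS => sbbT   [S → T]
sbbT => sbbb   [T → b]

S => T => SSS => sbSS => sbTS => sbbS => sbbT => sbbb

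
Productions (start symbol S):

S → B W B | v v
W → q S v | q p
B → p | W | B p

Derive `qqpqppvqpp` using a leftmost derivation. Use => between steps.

S => BWB   [S → B W B]
BWB => WWB   [B → W]
WWB => qSvWB   [W → q S v]
qSvWB => qBWBvWB   [S → B W B]
qBWBvWB => qWWBvWB   [B → W]
qWWBvWB => qqpWBvWB   [W → q p]
qqpWBvWB => qqpqpBvWB   [W → q p]
qqpqpBvWB => qqpqppvWB   [B → p]
qqpqppvWB => qqpqppvqpB   [W → q p]
qqpqppvqpB => qqpqppvqpp   [B → p]

S => BWB => WWB => qSvWB => qBWBvWB => qWWBvWB => qqpWBvWB => qqpqpBvWB => qqpqppvWB => qqpqppvqpB => qqpqppvqpp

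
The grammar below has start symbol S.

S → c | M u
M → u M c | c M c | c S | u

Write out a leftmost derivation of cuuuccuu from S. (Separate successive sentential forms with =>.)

S=>Mu=>cSu=>cMuu=>cuMcuu=>cuuMccuu=>cuuuccuu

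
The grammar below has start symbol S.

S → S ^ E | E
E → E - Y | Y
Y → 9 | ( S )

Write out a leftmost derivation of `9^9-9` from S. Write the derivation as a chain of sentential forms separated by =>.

S=>S^E=>E^E=>Y^E=>9^E=>9^E-Y=>9^Y-Y=>9^9-Y=>9^9-9

S => S^E   [S → S ^ E]
S^E => E^E   [S → E]
E^E => Y^E   [E → Y]
Y^E => 9^E   [Y → 9]
9^E => 9^E-Y   [E → E - Y]
9^E-Y => 9^Y-Y   [E → Y]
9^Y-Y => 9^9-Y   [Y → 9]
9^9-Y => 9^9-9   [Y → 9]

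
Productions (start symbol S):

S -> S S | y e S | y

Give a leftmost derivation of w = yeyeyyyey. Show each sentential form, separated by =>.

S => SS   [S -> S S]
SS => yeSS   [S -> y e S]
yeSS => yeyeSS   [S -> y e S]
yeyeSS => yeyeSSS   [S -> S S]
yeyeSSS => yeyeySS   [S -> y]
yeyeySS => yeyeyyS   [S -> y]
yeyeyyS => yeyeyyyeS   [S -> y e S]
yeyeyyyeS => yeyeyyyey   [S -> y]

S => SS => yeSS => yeyeSS => yeyeSSS => yeyeySS => yeyeyyS => yeyeyyyeS => yeyeyyyey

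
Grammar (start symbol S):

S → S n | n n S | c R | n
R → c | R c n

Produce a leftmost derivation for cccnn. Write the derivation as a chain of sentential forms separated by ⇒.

S ⇒ Sn   [S → S n]
Sn ⇒ cRn   [S → c R]
cRn ⇒ cRcnn   [R → R c n]
cRcnn ⇒ cccnn   [R → c]

S⇒Sn⇒cRn⇒cRcnn⇒cccnn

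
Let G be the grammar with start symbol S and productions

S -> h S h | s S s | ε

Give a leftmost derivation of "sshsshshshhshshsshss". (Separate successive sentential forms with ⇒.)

S ⇒ sSs   [S -> s S s]
sSs ⇒ ssSss   [S -> s S s]
ssSss ⇒ sshShss   [S -> h S h]
sshShss ⇒ sshsSshss   [S -> s S s]
sshsSshss ⇒ sshssSsshss   [S -> s S s]
sshssSsshss ⇒ sshsshShsshss   [S -> h S h]
sshsshShsshss ⇒ sshsshsSshsshss   [S -> s S s]
sshsshsSshsshss ⇒ sshsshshShshsshss   [S -> h S h]
sshsshshShshsshss ⇒ sshsshshsSshshsshss   [S -> s S s]
sshsshshsSshshsshss ⇒ sshsshshshShshshsshss   [S -> h S h]
sshsshshshShshshsshss ⇒ sshsshshshhshshsshss   [S -> ε]

S ⇒ sSs ⇒ ssSss ⇒ sshShss ⇒ sshsSshss ⇒ sshssSsshss ⇒ sshsshShsshss ⇒ sshsshsSshsshss ⇒ sshsshshShshsshss ⇒ sshsshshsSshshsshss ⇒ sshsshshshShshshsshss ⇒ sshsshshshhshshsshss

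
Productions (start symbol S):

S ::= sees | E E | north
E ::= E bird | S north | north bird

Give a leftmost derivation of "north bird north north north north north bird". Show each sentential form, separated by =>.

S => E E => north bird E => north bird E bird => north bird S north bird => north bird E E north bird => north bird S north E north bird => north bird north north E north bird => north bird north north S north north bird => north bird north north north north north bird

S => E E   [S ::= E E]
E E => north bird E   [E ::= north bird]
north bird E => north bird E bird   [E ::= E bird]
north bird E bird => north bird S north bird   [E ::= S north]
north bird S north bird => north bird E E north bird   [S ::= E E]
north bird E E north bird => north bird S north E north bird   [E ::= S north]
north bird S north E north bird => north bird north north E north bird   [S ::= north]
north bird north north E north bird => north bird north north S north north bird   [E ::= S north]
north bird north north S north north bird => north bird north north north north north bird   [S ::= north]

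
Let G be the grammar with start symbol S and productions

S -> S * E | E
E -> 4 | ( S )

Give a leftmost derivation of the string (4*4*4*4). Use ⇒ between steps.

S ⇒ E ⇒ (S) ⇒ (S*E) ⇒ (S*E*E) ⇒ (S*E*E*E) ⇒ (E*E*E*E) ⇒ (4*E*E*E) ⇒ (4*4*E*E) ⇒ (4*4*4*E) ⇒ (4*4*4*4)

S ⇒ E   [S -> E]
E ⇒ (S)   [E -> ( S )]
(S) ⇒ (S*E)   [S -> S * E]
(S*E) ⇒ (S*E*E)   [S -> S * E]
(S*E*E) ⇒ (S*E*E*E)   [S -> S * E]
(S*E*E*E) ⇒ (E*E*E*E)   [S -> E]
(E*E*E*E) ⇒ (4*E*E*E)   [E -> 4]
(4*E*E*E) ⇒ (4*4*E*E)   [E -> 4]
(4*4*E*E) ⇒ (4*4*4*E)   [E -> 4]
(4*4*4*E) ⇒ (4*4*4*4)   [E -> 4]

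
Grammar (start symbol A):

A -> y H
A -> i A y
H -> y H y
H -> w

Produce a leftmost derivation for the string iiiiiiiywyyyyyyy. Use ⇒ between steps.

A ⇒ iAy   [A -> i A y]
iAy ⇒ iiAyy   [A -> i A y]
iiAyy ⇒ iiiAyyy   [A -> i A y]
iiiAyyy ⇒ iiiiAyyyy   [A -> i A y]
iiiiAyyyy ⇒ iiiiiAyyyyy   [A -> i A y]
iiiiiAyyyyy ⇒ iiiiiiAyyyyyy   [A -> i A y]
iiiiiiAyyyyyy ⇒ iiiiiiiAyyyyyyy   [A -> i A y]
iiiiiiiAyyyyyyy ⇒ iiiiiiiyHyyyyyyy   [A -> y H]
iiiiiiiyHyyyyyyy ⇒ iiiiiiiywyyyyyyy   [H -> w]

A ⇒ iAy ⇒ iiAyy ⇒ iiiAyyy ⇒ iiiiAyyyy ⇒ iiiiiAyyyyy ⇒ iiiiiiAyyyyyy ⇒ iiiiiiiAyyyyyyy ⇒ iiiiiiiyHyyyyyyy ⇒ iiiiiiiywyyyyyyy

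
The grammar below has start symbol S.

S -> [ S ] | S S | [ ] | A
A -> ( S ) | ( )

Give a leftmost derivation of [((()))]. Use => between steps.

S => [S] => [A] => [(S)] => [(A)] => [((S))] => [((A))] => [((()))]

S => [S]   [S -> [ S ]]
[S] => [A]   [S -> A]
[A] => [(S)]   [A -> ( S )]
[(S)] => [(A)]   [S -> A]
[(A)] => [((S))]   [A -> ( S )]
[((S))] => [((A))]   [S -> A]
[((A))] => [((()))]   [A -> ( )]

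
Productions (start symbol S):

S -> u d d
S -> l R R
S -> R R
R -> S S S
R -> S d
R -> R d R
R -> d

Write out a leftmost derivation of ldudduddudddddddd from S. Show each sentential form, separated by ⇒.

S ⇒ lRR   [S -> l R R]
lRR ⇒ ldR   [R -> d]
ldR ⇒ ldRdR   [R -> R d R]
ldRdR ⇒ ldRdRdR   [R -> R d R]
ldRdRdR ⇒ ldRdRdRdR   [R -> R d R]
ldRdRdRdR ⇒ ldSSSdRdRdR   [R -> S S S]
ldSSSdRdRdR ⇒ lduddSSdRdRdR   [S -> u d d]
lduddSSdRdRdR ⇒ ldudduddSdRdRdR   [S -> u d d]
ldudduddSdRdRdR ⇒ ldudduddudddRdRdR   [S -> u d d]
ldudduddudddRdRdR ⇒ ldudduddudddddRdR   [R -> d]
ldudduddudddddRdR ⇒ ldudduddudddddddR   [R -> d]
ldudduddudddddddR ⇒ ldudduddudddddddd   [R -> d]

S ⇒ lRR ⇒ ldR ⇒ ldRdR ⇒ ldRdRdR ⇒ ldRdRdRdR ⇒ ldSSSdRdRdR ⇒ lduddSSdRdRdR ⇒ ldudduddSdRdRdR ⇒ ldudduddudddRdRdR ⇒ ldudduddudddddRdR ⇒ ldudduddudddddddR ⇒ ldudduddudddddddd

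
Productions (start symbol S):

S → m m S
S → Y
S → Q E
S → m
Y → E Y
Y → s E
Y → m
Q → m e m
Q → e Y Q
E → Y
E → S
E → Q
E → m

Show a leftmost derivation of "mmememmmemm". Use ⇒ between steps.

S ⇒ mmS   [S → m m S]
mmS ⇒ mmQE   [S → Q E]
mmQE ⇒ mmeYQE   [Q → e Y Q]
mmeYQE ⇒ mmemQE   [Y → m]
mmemQE ⇒ mmemeYQE   [Q → e Y Q]
mmemeYQE ⇒ mmemeEYQE   [Y → E Y]
mmemeEYQE ⇒ mmememYQE   [E → m]
mmememYQE ⇒ mmememmQE   [Y → m]
mmememmQE ⇒ mmememmmemE   [Q → m e m]
mmememmmemE ⇒ mmememmmemm   [E → m]

S ⇒ mmS ⇒ mmQE ⇒ mmeYQE ⇒ mmemQE ⇒ mmemeYQE ⇒ mmemeEYQE ⇒ mmememYQE ⇒ mmememmQE ⇒ mmememmmemE ⇒ mmememmmemm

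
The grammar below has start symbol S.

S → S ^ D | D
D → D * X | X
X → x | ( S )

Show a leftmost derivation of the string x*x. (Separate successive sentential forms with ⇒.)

S ⇒ D ⇒ D*X ⇒ X*X ⇒ x*X ⇒ x*x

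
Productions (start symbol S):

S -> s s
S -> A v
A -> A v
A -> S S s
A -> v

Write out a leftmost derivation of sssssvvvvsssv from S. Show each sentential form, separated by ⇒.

S⇒Av⇒SSsv⇒AvSsv⇒AvvSsv⇒AvvvSsv⇒AvvvvSsv⇒SSsvvvvSsv⇒ssSsvvvvSsv⇒sssssvvvvSsv⇒sssssvvvvsssv

S ⇒ Av   [S -> A v]
Av ⇒ SSsv   [A -> S S s]
SSsv ⇒ AvSsv   [S -> A v]
AvSsv ⇒ AvvSsv   [A -> A v]
AvvSsv ⇒ AvvvSsv   [A -> A v]
AvvvSsv ⇒ AvvvvSsv   [A -> A v]
AvvvvSsv ⇒ SSsvvvvSsv   [A -> S S s]
SSsvvvvSsv ⇒ ssSsvvvvSsv   [S -> s s]
ssSsvvvvSsv ⇒ sssssvvvvSsv   [S -> s s]
sssssvvvvSsv ⇒ sssssvvvvsssv   [S -> s s]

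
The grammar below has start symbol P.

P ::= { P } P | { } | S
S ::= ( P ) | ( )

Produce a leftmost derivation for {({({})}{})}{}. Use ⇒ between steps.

P⇒{P}P⇒{S}P⇒{(P)}P⇒{({P}P)}P⇒{({S}P)}P⇒{({(P)}P)}P⇒{({({})}P)}P⇒{({({})}{})}P⇒{({({})}{})}{}

P ⇒ {P}P   [P ::= { P } P]
{P}P ⇒ {S}P   [P ::= S]
{S}P ⇒ {(P)}P   [S ::= ( P )]
{(P)}P ⇒ {({P}P)}P   [P ::= { P } P]
{({P}P)}P ⇒ {({S}P)}P   [P ::= S]
{({S}P)}P ⇒ {({(P)}P)}P   [S ::= ( P )]
{({(P)}P)}P ⇒ {({({})}P)}P   [P ::= { }]
{({({})}P)}P ⇒ {({({})}{})}P   [P ::= { }]
{({({})}{})}P ⇒ {({({})}{})}{}   [P ::= { }]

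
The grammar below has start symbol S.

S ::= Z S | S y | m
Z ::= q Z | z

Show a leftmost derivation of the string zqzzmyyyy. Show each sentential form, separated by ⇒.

S ⇒ Sy ⇒ Syy ⇒ ZSyy ⇒ zSyy ⇒ zZSyy ⇒ zqZSyy ⇒ zqzSyy ⇒ zqzSyyy ⇒ zqzSyyyy ⇒ zqzZSyyyy ⇒ zqzzSyyyy ⇒ zqzzmyyyy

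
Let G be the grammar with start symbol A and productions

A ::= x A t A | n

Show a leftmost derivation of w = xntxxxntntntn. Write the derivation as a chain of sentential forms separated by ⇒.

A ⇒ xAtA   [A ::= x A t A]
xAtA ⇒ xntA   [A ::= n]
xntA ⇒ xntxAtA   [A ::= x A t A]
xntxAtA ⇒ xntxxAtAtA   [A ::= x A t A]
xntxxAtAtA ⇒ xntxxxAtAtAtA   [A ::= x A t A]
xntxxxAtAtAtA ⇒ xntxxxntAtAtA   [A ::= n]
xntxxxntAtAtA ⇒ xntxxxntntAtA   [A ::= n]
xntxxxntntAtA ⇒ xntxxxntntntA   [A ::= n]
xntxxxntntntA ⇒ xntxxxntntntn   [A ::= n]

A⇒xAtA⇒xntA⇒xntxAtA⇒xntxxAtAtA⇒xntxxxAtAtAtA⇒xntxxxntAtAtA⇒xntxxxntntAtA⇒xntxxxntntntA⇒xntxxxntntntn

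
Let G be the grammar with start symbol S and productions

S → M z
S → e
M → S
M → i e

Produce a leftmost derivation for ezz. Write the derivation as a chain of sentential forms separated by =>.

S => Mz => Sz => Mzz => Szz => ezz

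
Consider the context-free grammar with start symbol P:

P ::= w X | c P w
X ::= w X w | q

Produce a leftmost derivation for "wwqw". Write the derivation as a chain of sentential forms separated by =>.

P => wX   [P ::= w X]
wX => wwXw   [X ::= w X w]
wwXw => wwqw   [X ::= q]

P => wX => wwXw => wwqw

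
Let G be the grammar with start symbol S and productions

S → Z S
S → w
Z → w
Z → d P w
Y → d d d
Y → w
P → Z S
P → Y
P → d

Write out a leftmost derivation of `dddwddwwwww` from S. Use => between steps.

S => ZS   [S → Z S]
ZS => dPwS   [Z → d P w]
dPwS => dZSwS   [P → Z S]
dZSwS => ddPwSwS   [Z → d P w]
ddPwSwS => dddwSwS   [P → d]
dddwSwS => dddwZSwS   [S → Z S]
dddwZSwS => dddwdPwSwS   [Z → d P w]
dddwdPwSwS => dddwddwSwS   [P → d]
dddwddwSwS => dddwddwZSwS   [S → Z S]
dddwddwZSwS => dddwddwwSwS   [Z → w]
dddwddwwSwS => dddwddwwwwS   [S → w]
dddwddwwwwS => dddwddwwwww   [S → w]

S => ZS => dPwS => dZSwS => ddPwSwS => dddwSwS => dddwZSwS => dddwdPwSwS => dddwddwSwS => dddwddwZSwS => dddwddwwSwS => dddwddwwwwS => dddwddwwwww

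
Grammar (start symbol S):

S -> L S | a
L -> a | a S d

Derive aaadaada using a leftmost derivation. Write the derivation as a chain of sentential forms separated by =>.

S => LS => aS => aLS => aaSdS => aaadS => aaadLS => aaadaSdS => aaadaadS => aaadaada

S => LS   [S -> L S]
LS => aS   [L -> a]
aS => aLS   [S -> L S]
aLS => aaSdS   [L -> a S d]
aaSdS => aaadS   [S -> a]
aaadS => aaadLS   [S -> L S]
aaadLS => aaadaSdS   [L -> a S d]
aaadaSdS => aaadaadS   [S -> a]
aaadaadS => aaadaada   [S -> a]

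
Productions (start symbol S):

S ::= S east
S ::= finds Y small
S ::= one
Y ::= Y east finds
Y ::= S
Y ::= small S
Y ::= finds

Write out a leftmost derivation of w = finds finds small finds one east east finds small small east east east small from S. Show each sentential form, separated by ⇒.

S ⇒ finds Y small ⇒ finds S small ⇒ finds S east small ⇒ finds S east east small ⇒ finds S east east east small ⇒ finds finds Y small east east east small ⇒ finds finds small S small east east east small ⇒ finds finds small finds Y small small east east east small ⇒ finds finds small finds Y east finds small small east east east small ⇒ finds finds small finds S east finds small small east east east small ⇒ finds finds small finds S east east finds small small east east east small ⇒ finds finds small finds one east east finds small small east east east small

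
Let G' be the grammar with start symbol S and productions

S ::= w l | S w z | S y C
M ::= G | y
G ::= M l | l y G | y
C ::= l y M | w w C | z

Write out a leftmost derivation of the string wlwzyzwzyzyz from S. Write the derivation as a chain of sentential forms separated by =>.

S => SyC => SyCyC => SwzyCyC => SyCwzyCyC => SwzyCwzyCyC => wlwzyCwzyCyC => wlwzyzwzyCyC => wlwzyzwzyzyC => wlwzyzwzyzyz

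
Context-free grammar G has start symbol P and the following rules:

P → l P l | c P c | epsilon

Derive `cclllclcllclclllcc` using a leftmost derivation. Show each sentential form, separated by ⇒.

P ⇒ cPc   [P → c P c]
cPc ⇒ ccPcc   [P → c P c]
ccPcc ⇒ cclPlcc   [P → l P l]
cclPlcc ⇒ ccllPllcc   [P → l P l]
ccllPllcc ⇒ cclllPlllcc   [P → l P l]
cclllPlllcc ⇒ cclllcPclllcc   [P → c P c]
cclllcPclllcc ⇒ cclllclPlclllcc   [P → l P l]
cclllclPlclllcc ⇒ cclllclcPclclllcc   [P → c P c]
cclllclcPclclllcc ⇒ cclllclclPlclclllcc   [P → l P l]
cclllclclPlclclllcc ⇒ cclllclcllclclllcc   [P → epsilon]

P⇒cPc⇒ccPcc⇒cclPlcc⇒ccllPllcc⇒cclllPlllcc⇒cclllcPclllcc⇒cclllclPlclllcc⇒cclllclcPclclllcc⇒cclllclclPlclclllcc⇒cclllclcllclclllcc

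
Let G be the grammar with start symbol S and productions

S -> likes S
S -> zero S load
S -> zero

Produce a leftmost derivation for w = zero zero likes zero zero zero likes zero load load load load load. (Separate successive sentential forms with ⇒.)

S ⇒ zero S load ⇒ zero zero S load load ⇒ zero zero likes S load load ⇒ zero zero likes zero S load load load ⇒ zero zero likes zero zero S load load load load ⇒ zero zero likes zero zero zero S load load load load load ⇒ zero zero likes zero zero zero likes S load load load load load ⇒ zero zero likes zero zero zero likes zero load load load load load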